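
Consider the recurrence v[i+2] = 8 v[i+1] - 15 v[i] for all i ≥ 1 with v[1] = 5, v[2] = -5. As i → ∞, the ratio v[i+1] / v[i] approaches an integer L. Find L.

The characteristic equation is r^2 - 8r + 15 = 0, which factors as (r - 5)(r - 3) = 0.
So the roots are 5 and 3. Since |5| > |3| and the coefficient of 5^i is non-zero, the ratio tends to 5.

5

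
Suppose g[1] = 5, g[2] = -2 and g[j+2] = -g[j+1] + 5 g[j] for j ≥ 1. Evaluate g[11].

69532

g[3] = -(-2) + 5(5) = 27
g[4] = -27 + 5(-2) = -37
g[5] = -(-37) + 5(27) = 172
g[6] = -172 + 5(-37) = -357
g[7] = -(-357) + 5(172) = 1217
g[8] = -1217 + 5(-357) = -3002
g[9] = -(-3002) + 5(1217) = 9087
g[10] = -9087 + 5(-3002) = -24097
g[11] = -(-24097) + 5(9087) = 69532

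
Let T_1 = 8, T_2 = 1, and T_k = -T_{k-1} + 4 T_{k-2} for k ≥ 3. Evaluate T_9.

5351

T_3 = -1 + 4(8) = 31
T_4 = -31 + 4(1) = -27
T_5 = -(-27) + 4(31) = 151
T_6 = -151 + 4(-27) = -259
T_7 = -(-259) + 4(151) = 863
T_8 = -863 + 4(-259) = -1899
T_9 = -(-1899) + 4(863) = 5351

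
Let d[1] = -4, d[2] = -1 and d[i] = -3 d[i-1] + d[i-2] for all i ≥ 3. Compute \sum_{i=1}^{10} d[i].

d[3] = -3(-1) + (-4) = -1
d[4] = -3(-1) + (-1) = 2
d[5] = -3(2) + (-1) = -7
d[6] = -3(-7) + 2 = 23
d[7] = -3(23) + (-7) = -76
d[8] = -3(-76) + 23 = 251
d[9] = -3(251) + (-76) = -829
d[10] = -3(-829) + 251 = 2738
Sum = (-4) + (-1) + (-1) + 2 + (-7) + 23 + (-76) + 251 + (-829) + 2738 = 2096

2096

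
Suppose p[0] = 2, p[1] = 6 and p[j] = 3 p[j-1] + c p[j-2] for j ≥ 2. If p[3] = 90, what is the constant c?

3

p[2] = 18 + 2c
p[3] = 54 + 12c
So 54 + 12c = 90, giving c = 3.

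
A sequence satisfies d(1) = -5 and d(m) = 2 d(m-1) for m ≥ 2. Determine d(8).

d(2) = 2*(-5) = -10
d(3) = 2*(-10) = -20
d(4) = 2*(-20) = -40
d(5) = 2*(-40) = -80
d(6) = 2*(-80) = -160
d(7) = 2*(-160) = -320
d(8) = 2*(-320) = -640

-640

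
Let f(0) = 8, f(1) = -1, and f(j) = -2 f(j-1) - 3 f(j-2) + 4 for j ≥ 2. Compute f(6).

226

f(2) = -2·(-1) - 3·8 + 4 = -18
f(3) = -2·(-18) - 3·(-1) + 4 = 43
f(4) = -2·43 - 3·(-18) + 4 = -28
f(5) = -2·(-28) - 3·43 + 4 = -69
f(6) = -2·(-69) - 3·(-28) + 4 = 226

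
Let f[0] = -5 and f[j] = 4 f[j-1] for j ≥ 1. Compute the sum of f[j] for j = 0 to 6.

f[1] = 4(-5) = -20
f[2] = 4(-20) = -80
f[3] = 4(-80) = -320
f[4] = 4(-320) = -1280
f[5] = 4(-1280) = -5120
f[6] = 4(-5120) = -20480
Sum = (-5) + (-20) + (-80) + (-320) + (-1280) + (-5120) + (-20480) = -27305

-27305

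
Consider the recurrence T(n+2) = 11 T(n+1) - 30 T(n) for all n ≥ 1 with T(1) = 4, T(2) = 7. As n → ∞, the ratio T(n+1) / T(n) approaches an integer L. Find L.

6

The characteristic equation is r^2 - 11r + 30 = 0, which factors as (r - 6)(r - 5) = 0.
So the roots are 6 and 5. Since |6| > |5| and the coefficient of 6^n is non-zero, the ratio tends to 6.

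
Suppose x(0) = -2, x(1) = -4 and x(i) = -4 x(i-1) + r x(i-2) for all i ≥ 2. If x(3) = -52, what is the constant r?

x(2) = 16 - 2r
x(3) = -64 + 4r
So -64 + 4r = -52, giving r = 3.

3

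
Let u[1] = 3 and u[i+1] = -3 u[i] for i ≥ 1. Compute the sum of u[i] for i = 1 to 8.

-4920

u[2] = -3*3 = -9
u[3] = -3*(-9) = 27
u[4] = -3*27 = -81
u[5] = -3*(-81) = 243
u[6] = -3*243 = -729
u[7] = -3*(-729) = 2187
u[8] = -3*2187 = -6561
Sum = 3 + (-9) + 27 + (-81) + 243 + (-729) + 2187 + (-6561) = -4920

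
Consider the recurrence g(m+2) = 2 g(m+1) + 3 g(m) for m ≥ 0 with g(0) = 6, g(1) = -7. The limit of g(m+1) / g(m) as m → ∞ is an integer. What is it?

The characteristic equation is r^2 - 2r - 3 = 0, which factors as (r - 3)(r + 1) = 0.
So the roots are 3 and -1. Since |3| > |-1| and the coefficient of 3^m is non-zero, the ratio tends to 3.

3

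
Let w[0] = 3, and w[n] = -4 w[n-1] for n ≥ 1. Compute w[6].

12288

w[1] = -4(3) = -12
w[2] = -4(-12) = 48
w[3] = -4(48) = -192
w[4] = -4(-192) = 768
w[5] = -4(768) = -3072
w[6] = -4(-3072) = 12288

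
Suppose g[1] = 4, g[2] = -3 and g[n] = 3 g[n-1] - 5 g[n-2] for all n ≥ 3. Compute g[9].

979

g[3] = 3·(-3) - 5·4 = -29
g[4] = 3·(-29) - 5·(-3) = -72
g[5] = 3·(-72) - 5·(-29) = -71
g[6] = 3·(-71) - 5·(-72) = 147
g[7] = 3·147 - 5·(-71) = 796
g[8] = 3·796 - 5·147 = 1653
g[9] = 3·1653 - 5·796 = 979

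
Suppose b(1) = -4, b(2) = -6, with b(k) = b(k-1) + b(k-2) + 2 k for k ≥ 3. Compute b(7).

32

b(3) = (-6) + (-4) + 6 = -4
b(4) = (-4) + (-6) + 8 = -2
b(5) = (-2) + (-4) + 10 = 4
b(6) = 4 + (-2) + 12 = 14
b(7) = 14 + 4 + 14 = 32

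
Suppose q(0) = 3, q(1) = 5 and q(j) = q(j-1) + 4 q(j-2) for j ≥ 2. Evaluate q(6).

q(2) = 5 + 4(3) = 17
q(3) = 17 + 4(5) = 37
q(4) = 37 + 4(17) = 105
q(5) = 105 + 4(37) = 253
q(6) = 253 + 4(105) = 673

673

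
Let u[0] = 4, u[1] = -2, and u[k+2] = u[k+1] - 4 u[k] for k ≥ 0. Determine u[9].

u[2] = (-2) - 4*4 = -18
u[3] = (-18) - 4*(-2) = -10
u[4] = (-10) - 4*(-18) = 62
u[5] = 62 - 4*(-10) = 102
u[6] = 102 - 4*62 = -146
u[7] = (-146) - 4*102 = -554
u[8] = (-554) - 4*(-146) = 30
u[9] = 30 - 4*(-554) = 2246

2246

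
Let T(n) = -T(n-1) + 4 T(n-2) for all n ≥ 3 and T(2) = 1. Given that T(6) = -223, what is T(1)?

Let T(1) = w.
T(3) = -1 + 4w
T(4) = 5 - 4w
T(5) = -9 + 20w
T(6) = 29 - 36w
So 29 - 36w = -223, giving w = 7.

7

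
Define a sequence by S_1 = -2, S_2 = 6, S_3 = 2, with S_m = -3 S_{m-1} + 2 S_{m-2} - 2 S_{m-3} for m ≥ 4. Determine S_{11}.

-90022

S_4 = -3·2 + 2·6 - 2·(-2) = 10
S_5 = -3·10 + 2·2 - 2·6 = -38
S_6 = -3·(-38) + 2·10 - 2·2 = 130
S_7 = -3·130 + 2·(-38) - 2·10 = -486
S_8 = -3·(-486) + 2·130 - 2·(-38) = 1794
S_9 = -3·1794 + 2·(-486) - 2·130 = -6614
S_{10} = -3·(-6614) + 2·1794 - 2·(-486) = 24402
S_{11} = -3·24402 + 2·(-6614) - 2·1794 = -90022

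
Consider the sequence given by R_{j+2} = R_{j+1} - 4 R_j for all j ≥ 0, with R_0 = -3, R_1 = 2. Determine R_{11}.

5638

R_2 = 2 - 4*(-3) = 14
R_3 = 14 - 4*2 = 6
R_4 = 6 - 4*14 = -50
R_5 = (-50) - 4*6 = -74
R_6 = (-74) - 4*(-50) = 126
R_7 = 126 - 4*(-74) = 422
R_8 = 422 - 4*126 = -82
R_9 = (-82) - 4*422 = -1770
R_{10} = (-1770) - 4*(-82) = -1442
R_{11} = (-1442) - 4*(-1770) = 5638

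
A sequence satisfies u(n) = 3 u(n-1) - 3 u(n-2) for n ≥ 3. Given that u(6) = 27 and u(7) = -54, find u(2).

9

Rearranging, u(n-2) = (u(n) - 3 u(n-1)) / -3.
u(5) = (-54 - 3(27)) / -3 = -135/-3 = 45
u(4) = (27 - 3(45)) / -3 = -108/-3 = 36
u(3) = (45 - 3(36)) / -3 = -63/-3 = 21
u(2) = (36 - 3(21)) / -3 = -27/-3 = 9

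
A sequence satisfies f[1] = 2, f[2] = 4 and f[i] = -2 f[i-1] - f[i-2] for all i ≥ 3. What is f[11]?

-58

f[3] = -2·4 - 2 = -10
f[4] = -2·(-10) - 4 = 16
f[5] = -2·16 - (-10) = -22
f[6] = -2·(-22) - 16 = 28
f[7] = -2·28 - (-22) = -34
f[8] = -2·(-34) - 28 = 40
f[9] = -2·40 - (-34) = -46
f[10] = -2·(-46) - 40 = 52
f[11] = -2·52 - (-46) = -58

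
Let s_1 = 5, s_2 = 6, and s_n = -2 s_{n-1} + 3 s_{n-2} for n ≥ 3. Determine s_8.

552

s_3 = -2·6 + 3·5 = 3
s_4 = -2·3 + 3·6 = 12
s_5 = -2·12 + 3·3 = -15
s_6 = -2·(-15) + 3·12 = 66
s_7 = -2·66 + 3·(-15) = -177
s_8 = -2·(-177) + 3·66 = 552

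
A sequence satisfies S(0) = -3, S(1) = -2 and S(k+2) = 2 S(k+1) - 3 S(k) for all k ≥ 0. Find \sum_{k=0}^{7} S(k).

-176

S(2) = 2·(-2) - 3·(-3) = 5
S(3) = 2·5 - 3·(-2) = 16
S(4) = 2·16 - 3·5 = 17
S(5) = 2·17 - 3·16 = -14
S(6) = 2·(-14) - 3·17 = -79
S(7) = 2·(-79) - 3·(-14) = -116
Sum = (-3) + (-2) + 5 + 16 + 17 + (-14) + (-79) + (-116) = -176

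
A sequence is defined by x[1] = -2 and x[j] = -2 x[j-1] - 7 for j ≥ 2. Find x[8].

-45

x[2] = -2*(-2) - 7 = -3
x[3] = -2*(-3) - 7 = -1
x[4] = -2*(-1) - 7 = -5
x[5] = -2*(-5) - 7 = 3
x[6] = -2*3 - 7 = -13
x[7] = -2*(-13) - 7 = 19
x[8] = -2*19 - 7 = -45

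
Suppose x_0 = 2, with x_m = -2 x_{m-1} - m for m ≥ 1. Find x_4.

34

x_1 = -2*2 - 1 = -5
x_2 = -2*(-5) - 2 = 8
x_3 = -2*8 - 3 = -19
x_4 = -2*(-19) - 4 = 34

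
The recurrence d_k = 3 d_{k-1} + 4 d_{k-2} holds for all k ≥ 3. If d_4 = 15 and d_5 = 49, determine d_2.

3

Rearranging, d_{k-2} = (d_k - 3 d_{k-1}) / 4.
d_3 = (49 - 3(15)) / 4 = 4/4 = 1
d_2 = (15 - 3(1)) / 4 = 12/4 = 3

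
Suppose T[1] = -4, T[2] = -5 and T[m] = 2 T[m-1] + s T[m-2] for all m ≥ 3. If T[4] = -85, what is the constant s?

5

T[3] = -10 - 4s
T[4] = -20 - 13s
So -20 - 13s = -85, giving s = 5.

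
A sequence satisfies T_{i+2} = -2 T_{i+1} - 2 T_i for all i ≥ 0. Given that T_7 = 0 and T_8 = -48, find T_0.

-3

Rearranging, T_{i-2} = (T_i + 2 T_{i-1}) / -2.
T_6 = (-48 + 2·0) / -2 = -48/-2 = 24
T_5 = (0 + 2·24) / -2 = 48/-2 = -24
T_4 = (24 + 2·(-24)) / -2 = -24/-2 = 12
T_3 = (-24 + 2·12) / -2 = 0/-2 = 0
T_2 = (12 + 2·0) / -2 = 12/-2 = -6
T_1 = (0 + 2·(-6)) / -2 = -12/-2 = 6
T_0 = (-6 + 2·6) / -2 = 6/-2 = -3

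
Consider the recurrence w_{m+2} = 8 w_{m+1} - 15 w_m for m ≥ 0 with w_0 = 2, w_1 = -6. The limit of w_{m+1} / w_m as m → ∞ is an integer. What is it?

5

The characteristic equation is r^2 - 8r + 15 = 0, which factors as (r - 5)(r - 3) = 0.
So the roots are 5 and 3. Since |5| > |3| and the coefficient of 5^m is non-zero, the ratio tends to 5.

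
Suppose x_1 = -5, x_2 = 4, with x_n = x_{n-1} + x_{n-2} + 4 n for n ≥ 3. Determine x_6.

117

x_3 = 4 + (-5) + 12 = 11
x_4 = 11 + 4 + 16 = 31
x_5 = 31 + 11 + 20 = 62
x_6 = 62 + 31 + 24 = 117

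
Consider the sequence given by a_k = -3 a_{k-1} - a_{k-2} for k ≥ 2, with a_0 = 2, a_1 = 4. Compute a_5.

262

a_2 = -3·4 - 2 = -14
a_3 = -3·(-14) - 4 = 38
a_4 = -3·38 - (-14) = -100
a_5 = -3·(-100) - 38 = 262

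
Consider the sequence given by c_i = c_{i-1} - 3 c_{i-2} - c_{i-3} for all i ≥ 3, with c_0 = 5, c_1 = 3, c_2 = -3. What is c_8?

-347

c_3 = (-3) - 3*3 - 5 = -17
c_4 = (-17) - 3*(-3) - 3 = -11
c_5 = (-11) - 3*(-17) - (-3) = 43
c_6 = 43 - 3*(-11) - (-17) = 93
c_7 = 93 - 3*43 - (-11) = -25
c_8 = (-25) - 3*93 - 43 = -347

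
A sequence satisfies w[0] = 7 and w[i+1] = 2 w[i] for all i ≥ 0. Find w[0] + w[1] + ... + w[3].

w[1] = 2(7) = 14
w[2] = 2(14) = 28
w[3] = 2(28) = 56
Sum = 7 + 14 + 28 + 56 = 105

105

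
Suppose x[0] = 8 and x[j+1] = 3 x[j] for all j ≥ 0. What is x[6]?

x[1] = 3*8 = 24
x[2] = 3*24 = 72
x[3] = 3*72 = 216
x[4] = 3*216 = 648
x[5] = 3*648 = 1944
x[6] = 3*1944 = 5832

5832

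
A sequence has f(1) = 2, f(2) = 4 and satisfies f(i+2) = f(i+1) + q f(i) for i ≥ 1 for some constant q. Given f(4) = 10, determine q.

f(3) = 4 + 2q
f(4) = 4 + 6q
So 4 + 6q = 10, giving q = 1.

1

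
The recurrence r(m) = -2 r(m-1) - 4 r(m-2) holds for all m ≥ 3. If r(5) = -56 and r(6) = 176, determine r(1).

-2

Rearranging, r(m-2) = (r(m) + 2 r(m-1)) / -4.
r(4) = (176 + 2*(-56)) / -4 = 64/-4 = -16
r(3) = (-56 + 2*(-16)) / -4 = -88/-4 = 22
r(2) = (-16 + 2*22) / -4 = 28/-4 = -7
r(1) = (22 + 2*(-7)) / -4 = 8/-4 = -2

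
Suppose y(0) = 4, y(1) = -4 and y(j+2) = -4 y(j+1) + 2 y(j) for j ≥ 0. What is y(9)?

-809024

y(2) = -4(-4) + 2(4) = 24
y(3) = -4(24) + 2(-4) = -104
y(4) = -4(-104) + 2(24) = 464
y(5) = -4(464) + 2(-104) = -2064
y(6) = -4(-2064) + 2(464) = 9184
y(7) = -4(9184) + 2(-2064) = -40864
y(8) = -4(-40864) + 2(9184) = 181824
y(9) = -4(181824) + 2(-40864) = -809024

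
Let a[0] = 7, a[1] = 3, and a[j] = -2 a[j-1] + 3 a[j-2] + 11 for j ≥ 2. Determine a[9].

-33185

a[2] = -2*3 + 3*7 + 11 = 26
a[3] = -2*26 + 3*3 + 11 = -32
a[4] = -2*(-32) + 3*26 + 11 = 153
a[5] = -2*153 + 3*(-32) + 11 = -391
a[6] = -2*(-391) + 3*153 + 11 = 1252
a[7] = -2*1252 + 3*(-391) + 11 = -3666
a[8] = -2*(-3666) + 3*1252 + 11 = 11099
a[9] = -2*11099 + 3*(-3666) + 11 = -33185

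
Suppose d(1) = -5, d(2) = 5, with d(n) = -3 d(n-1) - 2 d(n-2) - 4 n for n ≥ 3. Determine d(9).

d(3) = -3*5 - 2*(-5) - 12 = -17
d(4) = -3*(-17) - 2*5 - 16 = 25
d(5) = -3*25 - 2*(-17) - 20 = -61
d(6) = -3*(-61) - 2*25 - 24 = 109
d(7) = -3*109 - 2*(-61) - 28 = -233
d(8) = -3*(-233) - 2*109 - 32 = 449
d(9) = -3*449 - 2*(-233) - 36 = -917

-917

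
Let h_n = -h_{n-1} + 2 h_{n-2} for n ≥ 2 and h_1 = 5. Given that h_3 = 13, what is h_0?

1

Let h_0 = z.
h_2 = -5 + 2z
h_3 = 15 - 2z
So 15 - 2z = 13, giving z = 1.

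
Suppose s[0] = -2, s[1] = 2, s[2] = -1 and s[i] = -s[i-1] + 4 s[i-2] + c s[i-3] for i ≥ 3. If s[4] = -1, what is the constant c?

3

s[3] = 9 - 2c
s[4] = -13 + 4c
So -13 + 4c = -1, giving c = 3.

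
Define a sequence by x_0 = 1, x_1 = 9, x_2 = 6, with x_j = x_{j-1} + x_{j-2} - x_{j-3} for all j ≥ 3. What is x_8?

x_3 = 6 + 9 - 1 = 14
x_4 = 14 + 6 - 9 = 11
x_5 = 11 + 14 - 6 = 19
x_6 = 19 + 11 - 14 = 16
x_7 = 16 + 19 - 11 = 24
x_8 = 24 + 16 - 19 = 21

21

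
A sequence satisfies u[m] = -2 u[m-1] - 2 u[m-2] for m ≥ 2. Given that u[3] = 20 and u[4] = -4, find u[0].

1

Rearranging, u[m-2] = (u[m] + 2 u[m-1]) / -2.
u[2] = (-4 + 2(20)) / -2 = 36/-2 = -18
u[1] = (20 + 2(-18)) / -2 = -16/-2 = 8
u[0] = (-18 + 2(8)) / -2 = -2/-2 = 1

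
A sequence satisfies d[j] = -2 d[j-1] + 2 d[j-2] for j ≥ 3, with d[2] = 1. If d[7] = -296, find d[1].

Let d[1] = x.
d[3] = -2 + 2x
d[4] = 6 - 4x
d[5] = -16 + 12x
d[6] = 44 - 32x
d[7] = -120 + 88x
So -120 + 88x = -296, giving x = -2.

-2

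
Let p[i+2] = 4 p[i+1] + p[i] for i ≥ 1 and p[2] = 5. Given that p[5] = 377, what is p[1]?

1

Let p[1] = v.
p[3] = 20 + v
p[4] = 85 + 4v
p[5] = 360 + 17v
So 360 + 17v = 377, giving v = 1.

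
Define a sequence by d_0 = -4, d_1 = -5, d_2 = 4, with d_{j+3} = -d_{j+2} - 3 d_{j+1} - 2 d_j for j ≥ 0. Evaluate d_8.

d_3 = -4 - 3*(-5) - 2*(-4) = 19
d_4 = -19 - 3*4 - 2*(-5) = -21
d_5 = -(-21) - 3*19 - 2*4 = -44
d_6 = -(-44) - 3*(-21) - 2*19 = 69
d_7 = -69 - 3*(-44) - 2*(-21) = 105
d_8 = -105 - 3*69 - 2*(-44) = -224

-224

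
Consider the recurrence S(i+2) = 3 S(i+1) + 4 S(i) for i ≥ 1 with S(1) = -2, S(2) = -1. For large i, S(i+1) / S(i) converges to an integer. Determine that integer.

The characteristic equation is r^2 - 3r - 4 = 0, which factors as (r - 4)(r + 1) = 0.
So the roots are 4 and -1. Since |4| > |-1| and the coefficient of 4^i is non-zero, the ratio tends to 4.

4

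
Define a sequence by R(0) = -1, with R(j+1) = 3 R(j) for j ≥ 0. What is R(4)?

R(1) = 3*(-1) = -3
R(2) = 3*(-3) = -9
R(3) = 3*(-9) = -27
R(4) = 3*(-27) = -81

-81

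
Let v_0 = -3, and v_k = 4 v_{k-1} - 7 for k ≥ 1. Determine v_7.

v_1 = 4*(-3) - 7 = -19
v_2 = 4*(-19) - 7 = -83
v_3 = 4*(-83) - 7 = -339
v_4 = 4*(-339) - 7 = -1363
v_5 = 4*(-1363) - 7 = -5459
v_6 = 4*(-5459) - 7 = -21843
v_7 = 4*(-21843) - 7 = -87379

-87379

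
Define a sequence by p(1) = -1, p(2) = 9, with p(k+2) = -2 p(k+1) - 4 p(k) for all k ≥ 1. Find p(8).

576

p(3) = -2*9 - 4*(-1) = -14
p(4) = -2*(-14) - 4*9 = -8
p(5) = -2*(-8) - 4*(-14) = 72
p(6) = -2*72 - 4*(-8) = -112
p(7) = -2*(-112) - 4*72 = -64
p(8) = -2*(-64) - 4*(-112) = 576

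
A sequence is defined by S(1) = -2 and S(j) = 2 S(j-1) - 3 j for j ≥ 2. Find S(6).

S(2) = 2*(-2) - 6 = -10
S(3) = 2*(-10) - 9 = -29
S(4) = 2*(-29) - 12 = -70
S(5) = 2*(-70) - 15 = -155
S(6) = 2*(-155) - 18 = -328

-328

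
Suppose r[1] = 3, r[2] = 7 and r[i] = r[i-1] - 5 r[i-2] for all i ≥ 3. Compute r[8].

-833

r[3] = 7 - 5(3) = -8
r[4] = (-8) - 5(7) = -43
r[5] = (-43) - 5(-8) = -3
r[6] = (-3) - 5(-43) = 212
r[7] = 212 - 5(-3) = 227
r[8] = 227 - 5(212) = -833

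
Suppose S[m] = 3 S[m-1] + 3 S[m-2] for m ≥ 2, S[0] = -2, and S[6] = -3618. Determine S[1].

Let S[1] = w.
S[2] = -6 + 3w
S[3] = -18 + 12w
S[4] = -72 + 45w
S[5] = -270 + 171w
S[6] = -1026 + 648w
So -1026 + 648w = -3618, giving w = -4.

-4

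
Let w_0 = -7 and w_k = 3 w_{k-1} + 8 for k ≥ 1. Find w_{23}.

The fixed point is 8/(1 - 3) = -4, so w_k + 4 = 3(w_{k-1} + 4).
Hence w_k = -3·3^k - 4.
w_{23} = -3·3^{23} - 4 = -3·94143178827 - 4 = -282429536485.

-282429536485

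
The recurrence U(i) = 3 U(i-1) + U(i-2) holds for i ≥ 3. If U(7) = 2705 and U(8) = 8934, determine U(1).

Rearranging, U(i-2) = U(i) - 3 U(i-1).
U(6) = 8934 - 3·2705 = 819
U(5) = 2705 - 3·819 = 248
U(4) = 819 - 3·248 = 75
U(3) = 248 - 3·75 = 23
U(2) = 75 - 3·23 = 6
U(1) = 23 - 3·6 = 5

5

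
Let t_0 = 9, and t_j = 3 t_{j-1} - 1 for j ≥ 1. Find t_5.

2066

t_1 = 3(9) - 1 = 26
t_2 = 3(26) - 1 = 77
t_3 = 3(77) - 1 = 230
t_4 = 3(230) - 1 = 689
t_5 = 3(689) - 1 = 2066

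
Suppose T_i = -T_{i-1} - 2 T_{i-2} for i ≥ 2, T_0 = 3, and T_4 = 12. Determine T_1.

Let T_1 = y.
T_2 = -6 - y
T_3 = 6 - y
T_4 = 6 + 3y
So 6 + 3y = 12, giving y = 2.

2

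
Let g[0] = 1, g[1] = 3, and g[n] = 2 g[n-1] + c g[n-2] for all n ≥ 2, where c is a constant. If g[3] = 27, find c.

g[2] = 6 + c
g[3] = 12 + 5c
So 12 + 5c = 27, giving c = 3.

3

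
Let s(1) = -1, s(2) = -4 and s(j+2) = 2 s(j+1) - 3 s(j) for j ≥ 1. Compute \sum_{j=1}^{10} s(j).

-341

s(3) = 2*(-4) - 3*(-1) = -5
s(4) = 2*(-5) - 3*(-4) = 2
s(5) = 2*2 - 3*(-5) = 19
s(6) = 2*19 - 3*2 = 32
s(7) = 2*32 - 3*19 = 7
s(8) = 2*7 - 3*32 = -82
s(9) = 2*(-82) - 3*7 = -185
s(10) = 2*(-185) - 3*(-82) = -124
Sum = (-1) + (-4) + (-5) + 2 + 19 + 32 + 7 + (-82) + (-185) + (-124) = -341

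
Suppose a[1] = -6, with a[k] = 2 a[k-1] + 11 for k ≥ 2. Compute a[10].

2549

a[2] = 2·(-6) + 11 = -1
a[3] = 2·(-1) + 11 = 9
a[4] = 2·9 + 11 = 29
a[5] = 2·29 + 11 = 69
a[6] = 2·69 + 11 = 149
a[7] = 2·149 + 11 = 309
a[8] = 2·309 + 11 = 629
a[9] = 2·629 + 11 = 1269
a[10] = 2·1269 + 11 = 2549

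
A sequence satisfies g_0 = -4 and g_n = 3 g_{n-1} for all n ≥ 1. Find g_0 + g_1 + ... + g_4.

g_1 = 3(-4) = -12
g_2 = 3(-12) = -36
g_3 = 3(-36) = -108
g_4 = 3(-108) = -324
Sum = (-4) + (-12) + (-36) + (-108) + (-324) = -484

-484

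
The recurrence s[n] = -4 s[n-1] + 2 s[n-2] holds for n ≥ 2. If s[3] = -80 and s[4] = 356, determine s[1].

Rearranging, s[n-2] = (s[n] + 4 s[n-1]) / 2.
s[2] = (356 + 4·(-80)) / 2 = 36/2 = 18
s[1] = (-80 + 4·18) / 2 = -8/2 = -4

-4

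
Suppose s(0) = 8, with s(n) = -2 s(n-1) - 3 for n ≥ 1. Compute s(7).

s(1) = -2*8 - 3 = -19
s(2) = -2*(-19) - 3 = 35
s(3) = -2*35 - 3 = -73
s(4) = -2*(-73) - 3 = 143
s(5) = -2*143 - 3 = -289
s(6) = -2*(-289) - 3 = 575
s(7) = -2*575 - 3 = -1153

-1153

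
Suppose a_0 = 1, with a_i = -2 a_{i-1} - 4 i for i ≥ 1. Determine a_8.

472

a_1 = -2(1) - 4 = -6
a_2 = -2(-6) - 8 = 4
a_3 = -2(4) - 12 = -20
a_4 = -2(-20) - 16 = 24
a_5 = -2(24) - 20 = -68
a_6 = -2(-68) - 24 = 112
a_7 = -2(112) - 28 = -252
a_8 = -2(-252) - 32 = 472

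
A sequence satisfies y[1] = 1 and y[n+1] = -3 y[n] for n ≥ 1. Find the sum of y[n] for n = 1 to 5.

61

y[2] = -3(1) = -3
y[3] = -3(-3) = 9
y[4] = -3(9) = -27
y[5] = -3(-27) = 81
Sum = 1 + (-3) + 9 + (-27) + 81 = 61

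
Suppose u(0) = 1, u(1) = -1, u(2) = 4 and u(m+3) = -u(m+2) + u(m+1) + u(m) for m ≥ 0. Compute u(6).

u(3) = -4 + (-1) + 1 = -4
u(4) = -(-4) + 4 + (-1) = 7
u(5) = -7 + (-4) + 4 = -7
u(6) = -(-7) + 7 + (-4) = 10

10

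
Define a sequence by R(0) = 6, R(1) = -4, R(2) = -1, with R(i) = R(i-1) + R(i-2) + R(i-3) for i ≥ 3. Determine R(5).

-4

R(3) = (-1) + (-4) + 6 = 1
R(4) = 1 + (-1) + (-4) = -4
R(5) = (-4) + 1 + (-1) = -4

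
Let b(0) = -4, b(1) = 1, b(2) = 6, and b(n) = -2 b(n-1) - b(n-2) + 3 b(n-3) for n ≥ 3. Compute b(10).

-511

b(3) = -2·6 - 1 + 3·(-4) = -25
b(4) = -2·(-25) - 6 + 3·1 = 47
b(5) = -2·47 - (-25) + 3·6 = -51
b(6) = -2·(-51) - 47 + 3·(-25) = -20
b(7) = -2·(-20) - (-51) + 3·47 = 232
b(8) = -2·232 - (-20) + 3·(-51) = -597
b(9) = -2·(-597) - 232 + 3·(-20) = 902
b(10) = -2·902 - (-597) + 3·232 = -511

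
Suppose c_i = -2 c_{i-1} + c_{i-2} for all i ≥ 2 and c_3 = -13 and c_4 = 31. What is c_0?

Rearranging, c_{i-2} = c_i + 2 c_{i-1}.
c_2 = 31 + 2(-13) = 5
c_1 = -13 + 2(5) = -3
c_0 = 5 + 2(-3) = -1

-1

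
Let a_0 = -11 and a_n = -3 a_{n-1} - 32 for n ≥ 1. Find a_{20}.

The fixed point is -32/(1 + 3) = -8, so a_n + 8 = -3(a_{n-1} + 8).
Hence a_n = -3·(-3)^n - 8.
a_{20} = -3·(-3)^{20} - 8 = -3·3486784401 - 8 = -10460353211.

-10460353211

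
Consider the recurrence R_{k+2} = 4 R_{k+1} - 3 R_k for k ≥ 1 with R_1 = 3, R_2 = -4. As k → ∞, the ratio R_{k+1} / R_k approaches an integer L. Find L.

3

The characteristic equation is r^2 - 4r + 3 = 0, which factors as (r - 3)(r - 1) = 0.
So the roots are 3 and 1. Since |3| > |1| and the coefficient of 3^k is non-zero, the ratio tends to 3.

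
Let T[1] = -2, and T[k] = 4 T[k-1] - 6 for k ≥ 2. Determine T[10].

T[2] = 4*(-2) - 6 = -14
T[3] = 4*(-14) - 6 = -62
T[4] = 4*(-62) - 6 = -254
T[5] = 4*(-254) - 6 = -1022
T[6] = 4*(-1022) - 6 = -4094
T[7] = 4*(-4094) - 6 = -16382
T[8] = 4*(-16382) - 6 = -65534
T[9] = 4*(-65534) - 6 = -262142
T[10] = 4*(-262142) - 6 = -1048574

-1048574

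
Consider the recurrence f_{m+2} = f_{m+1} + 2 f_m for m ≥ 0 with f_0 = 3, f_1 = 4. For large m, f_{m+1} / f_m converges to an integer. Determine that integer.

The characteristic equation is r^2 - r - 2 = 0, which factors as (r - 2)(r + 1) = 0.
So the roots are 2 and -1. Since |2| > |-1| and the coefficient of 2^m is non-zero, the ratio tends to 2.

2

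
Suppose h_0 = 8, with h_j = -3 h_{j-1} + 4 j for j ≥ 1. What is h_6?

h_1 = -3*8 + 4 = -20
h_2 = -3*(-20) + 8 = 68
h_3 = -3*68 + 12 = -192
h_4 = -3*(-192) + 16 = 592
h_5 = -3*592 + 20 = -1756
h_6 = -3*(-1756) + 24 = 5292

5292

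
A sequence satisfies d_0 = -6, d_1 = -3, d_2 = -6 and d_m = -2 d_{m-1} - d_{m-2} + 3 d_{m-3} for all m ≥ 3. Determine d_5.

d_3 = -2*(-6) - (-3) + 3*(-6) = -3
d_4 = -2*(-3) - (-6) + 3*(-3) = 3
d_5 = -2*3 - (-3) + 3*(-6) = -21

-21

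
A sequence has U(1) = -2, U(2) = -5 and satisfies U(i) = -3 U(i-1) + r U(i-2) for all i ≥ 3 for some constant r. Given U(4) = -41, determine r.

U(3) = 15 - 2r
U(4) = -45 + r
So -45 + r = -41, giving r = 4.

4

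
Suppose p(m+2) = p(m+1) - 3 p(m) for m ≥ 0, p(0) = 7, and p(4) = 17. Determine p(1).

5

Let p(1) = x.
p(2) = -21 + x
p(3) = -21 - 2x
p(4) = 42 - 5x
So 42 - 5x = 17, giving x = 5.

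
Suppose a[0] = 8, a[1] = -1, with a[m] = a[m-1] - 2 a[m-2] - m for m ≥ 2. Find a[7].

a[2] = (-1) - 2(8) - 2 = -19
a[3] = (-19) - 2(-1) - 3 = -20
a[4] = (-20) - 2(-19) - 4 = 14
a[5] = 14 - 2(-20) - 5 = 49
a[6] = 49 - 2(14) - 6 = 15
a[7] = 15 - 2(49) - 7 = -90

-90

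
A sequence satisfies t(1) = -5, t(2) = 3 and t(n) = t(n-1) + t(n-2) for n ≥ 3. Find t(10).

-3

t(3) = 3 + (-5) = -2
t(4) = (-2) + 3 = 1
t(5) = 1 + (-2) = -1
t(6) = (-1) + 1 = 0
t(7) = 0 + (-1) = -1
t(8) = (-1) + 0 = -1
t(9) = (-1) + (-1) = -2
t(10) = (-2) + (-1) = -3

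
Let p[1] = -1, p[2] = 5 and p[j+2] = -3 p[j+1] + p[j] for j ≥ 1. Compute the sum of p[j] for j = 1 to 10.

52793

p[3] = -3·5 + (-1) = -16
p[4] = -3·(-16) + 5 = 53
p[5] = -3·53 + (-16) = -175
p[6] = -3·(-175) + 53 = 578
p[7] = -3·578 + (-175) = -1909
p[8] = -3·(-1909) + 578 = 6305
p[9] = -3·6305 + (-1909) = -20824
p[10] = -3·(-20824) + 6305 = 68777
Sum = (-1) + 5 + (-16) + 53 + (-175) + 578 + (-1909) + 6305 + (-20824) + 68777 = 52793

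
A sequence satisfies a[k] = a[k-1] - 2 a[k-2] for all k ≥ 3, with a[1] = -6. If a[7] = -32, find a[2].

-4

Let a[2] = y.
a[3] = 12 + y
a[4] = 12 - y
a[5] = -12 - 3y
a[6] = -36 - y
a[7] = -12 + 5y
So -12 + 5y = -32, giving y = -4.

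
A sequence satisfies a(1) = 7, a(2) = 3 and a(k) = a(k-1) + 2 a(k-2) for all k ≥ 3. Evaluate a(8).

a(3) = 3 + 2·7 = 17
a(4) = 17 + 2·3 = 23
a(5) = 23 + 2·17 = 57
a(6) = 57 + 2·23 = 103
a(7) = 103 + 2·57 = 217
a(8) = 217 + 2·103 = 423

423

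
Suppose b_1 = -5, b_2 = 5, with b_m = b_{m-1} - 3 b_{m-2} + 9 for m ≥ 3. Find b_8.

b_3 = 5 - 3·(-5) + 9 = 29
b_4 = 29 - 3·5 + 9 = 23
b_5 = 23 - 3·29 + 9 = -55
b_6 = (-55) - 3·23 + 9 = -115
b_7 = (-115) - 3·(-55) + 9 = 59
b_8 = 59 - 3·(-115) + 9 = 413

413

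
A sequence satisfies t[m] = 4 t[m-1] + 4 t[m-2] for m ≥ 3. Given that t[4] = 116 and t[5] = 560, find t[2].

5

Rearranging, t[m-2] = (t[m] - 4 t[m-1]) / 4.
t[3] = (560 - 4·116) / 4 = 96/4 = 24
t[2] = (116 - 4·24) / 4 = 20/4 = 5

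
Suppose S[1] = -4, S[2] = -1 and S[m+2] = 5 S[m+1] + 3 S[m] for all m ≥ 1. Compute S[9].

-462689

S[3] = 5(-1) + 3(-4) = -17
S[4] = 5(-17) + 3(-1) = -88
S[5] = 5(-88) + 3(-17) = -491
S[6] = 5(-491) + 3(-88) = -2719
S[7] = 5(-2719) + 3(-491) = -15068
S[8] = 5(-15068) + 3(-2719) = -83497
S[9] = 5(-83497) + 3(-15068) = -462689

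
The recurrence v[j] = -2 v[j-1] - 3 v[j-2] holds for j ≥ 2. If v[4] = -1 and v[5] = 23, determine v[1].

-1

Rearranging, v[j-2] = (v[j] + 2 v[j-1]) / -3.
v[3] = (23 + 2·(-1)) / -3 = 21/-3 = -7
v[2] = (-1 + 2·(-7)) / -3 = -15/-3 = 5
v[1] = (-7 + 2·5) / -3 = 3/-3 = -1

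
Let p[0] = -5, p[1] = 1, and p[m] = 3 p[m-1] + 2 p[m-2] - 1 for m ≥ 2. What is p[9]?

-49157

p[2] = 3·1 + 2·(-5) - 1 = -8
p[3] = 3·(-8) + 2·1 - 1 = -23
p[4] = 3·(-23) + 2·(-8) - 1 = -86
p[5] = 3·(-86) + 2·(-23) - 1 = -305
p[6] = 3·(-305) + 2·(-86) - 1 = -1088
p[7] = 3·(-1088) + 2·(-305) - 1 = -3875
p[8] = 3·(-3875) + 2·(-1088) - 1 = -13802
p[9] = 3·(-13802) + 2·(-3875) - 1 = -49157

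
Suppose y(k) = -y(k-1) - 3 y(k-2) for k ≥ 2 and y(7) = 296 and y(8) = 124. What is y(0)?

Rearranging, y(k-2) = (y(k) + y(k-1)) / -3.
y(6) = (124 + 296) / -3 = 420/-3 = -140
y(5) = (296 + (-140)) / -3 = 156/-3 = -52
y(4) = (-140 + (-52)) / -3 = -192/-3 = 64
y(3) = (-52 + 64) / -3 = 12/-3 = -4
y(2) = (64 + (-4)) / -3 = 60/-3 = -20
y(1) = (-4 + (-20)) / -3 = -24/-3 = 8
y(0) = (-20 + 8) / -3 = -12/-3 = 4

4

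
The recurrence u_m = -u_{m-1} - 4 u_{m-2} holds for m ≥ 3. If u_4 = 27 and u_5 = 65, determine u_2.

Rearranging, u_{m-2} = (u_m + u_{m-1}) / -4.
u_3 = (65 + 27) / -4 = 92/-4 = -23
u_2 = (27 + (-23)) / -4 = 4/-4 = -1

-1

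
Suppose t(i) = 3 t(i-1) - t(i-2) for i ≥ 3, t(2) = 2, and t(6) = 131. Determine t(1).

-1

Let t(1) = z.
t(3) = 6 - z
t(4) = 16 - 3z
t(5) = 42 - 8z
t(6) = 110 - 21z
So 110 - 21z = 131, giving z = -1.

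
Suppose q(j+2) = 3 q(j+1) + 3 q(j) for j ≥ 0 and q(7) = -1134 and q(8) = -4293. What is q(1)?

Rearranging, q(j-2) = (q(j) - 3 q(j-1)) / 3.
q(6) = (-4293 - 3*(-1134)) / 3 = -891/3 = -297
q(5) = (-1134 - 3*(-297)) / 3 = -243/3 = -81
q(4) = (-297 - 3*(-81)) / 3 = -54/3 = -18
q(3) = (-81 - 3*(-18)) / 3 = -27/3 = -9
q(2) = (-18 - 3*(-9)) / 3 = 9/3 = 3
q(1) = (-9 - 3*3) / 3 = -18/3 = -6

-6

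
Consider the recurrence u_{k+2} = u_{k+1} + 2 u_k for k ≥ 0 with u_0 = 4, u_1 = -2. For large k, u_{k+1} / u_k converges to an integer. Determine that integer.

The characteristic equation is r^2 - r - 2 = 0, which factors as (r - 2)(r + 1) = 0.
So the roots are 2 and -1. Since |2| > |-1| and the coefficient of 2^k is non-zero, the ratio tends to 2.

2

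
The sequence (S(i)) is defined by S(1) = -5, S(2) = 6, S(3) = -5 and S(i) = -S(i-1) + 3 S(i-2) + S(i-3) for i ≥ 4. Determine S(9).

S(4) = -(-5) + 3·6 + (-5) = 18
S(5) = -18 + 3·(-5) + 6 = -27
S(6) = -(-27) + 3·18 + (-5) = 76
S(7) = -76 + 3·(-27) + 18 = -139
S(8) = -(-139) + 3·76 + (-27) = 340
S(9) = -340 + 3·(-139) + 76 = -681

-681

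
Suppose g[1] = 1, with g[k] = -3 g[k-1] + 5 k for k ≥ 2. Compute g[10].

23387

g[2] = -3(1) + 10 = 7
g[3] = -3(7) + 15 = -6
g[4] = -3(-6) + 20 = 38
g[5] = -3(38) + 25 = -89
g[6] = -3(-89) + 30 = 297
g[7] = -3(297) + 35 = -856
g[8] = -3(-856) + 40 = 2608
g[9] = -3(2608) + 45 = -7779
g[10] = -3(-7779) + 50 = 23387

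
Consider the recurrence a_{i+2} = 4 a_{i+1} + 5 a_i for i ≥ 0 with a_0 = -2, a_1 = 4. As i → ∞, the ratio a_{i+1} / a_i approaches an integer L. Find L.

5

The characteristic equation is r^2 - 4r - 5 = 0, which factors as (r - 5)(r + 1) = 0.
So the roots are 5 and -1. Since |5| > |-1| and the coefficient of 5^i is non-zero, the ratio tends to 5.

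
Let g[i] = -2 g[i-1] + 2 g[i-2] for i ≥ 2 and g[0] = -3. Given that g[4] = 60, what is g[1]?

Let g[1] = y.
g[2] = -6 - 2y
g[3] = 12 + 6y
g[4] = -36 - 16y
So -36 - 16y = 60, giving y = -6.

-6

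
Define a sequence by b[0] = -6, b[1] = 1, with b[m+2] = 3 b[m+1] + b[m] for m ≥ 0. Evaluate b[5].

b[2] = 3(1) + (-6) = -3
b[3] = 3(-3) + 1 = -8
b[4] = 3(-8) + (-3) = -27
b[5] = 3(-27) + (-8) = -89

-89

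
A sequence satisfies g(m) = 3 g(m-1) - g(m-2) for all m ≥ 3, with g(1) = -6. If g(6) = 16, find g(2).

-2

Let g(2) = z.
g(3) = 6 + 3z
g(4) = 18 + 8z
g(5) = 48 + 21z
g(6) = 126 + 55z
So 126 + 55z = 16, giving z = -2.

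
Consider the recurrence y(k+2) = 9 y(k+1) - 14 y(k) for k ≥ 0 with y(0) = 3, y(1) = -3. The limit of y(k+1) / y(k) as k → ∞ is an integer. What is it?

The characteristic equation is r^2 - 9r + 14 = 0, which factors as (r - 7)(r - 2) = 0.
So the roots are 7 and 2. Since |7| > |2| and the coefficient of 7^k is non-zero, the ratio tends to 7.

7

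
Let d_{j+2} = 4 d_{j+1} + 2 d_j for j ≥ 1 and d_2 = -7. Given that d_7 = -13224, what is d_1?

Let d_1 = y.
d_3 = -28 + 2y
d_4 = -126 + 8y
d_5 = -560 + 36y
d_6 = -2492 + 160y
d_7 = -11088 + 712y
So -11088 + 712y = -13224, giving y = -3.

-3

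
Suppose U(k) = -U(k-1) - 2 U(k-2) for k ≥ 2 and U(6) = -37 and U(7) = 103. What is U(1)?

9

Rearranging, U(k-2) = (U(k) + U(k-1)) / -2.
U(5) = (103 + (-37)) / -2 = 66/-2 = -33
U(4) = (-37 + (-33)) / -2 = -70/-2 = 35
U(3) = (-33 + 35) / -2 = 2/-2 = -1
U(2) = (35 + (-1)) / -2 = 34/-2 = -17
U(1) = (-1 + (-17)) / -2 = -18/-2 = 9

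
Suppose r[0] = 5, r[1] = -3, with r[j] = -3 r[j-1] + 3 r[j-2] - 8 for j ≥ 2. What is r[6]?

r[2] = -3·(-3) + 3·5 - 8 = 16
r[3] = -3·16 + 3·(-3) - 8 = -65
r[4] = -3·(-65) + 3·16 - 8 = 235
r[5] = -3·235 + 3·(-65) - 8 = -908
r[6] = -3·(-908) + 3·235 - 8 = 3421

3421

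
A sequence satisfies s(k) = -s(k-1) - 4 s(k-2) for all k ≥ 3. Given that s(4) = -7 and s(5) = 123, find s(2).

9

Rearranging, s(k-2) = (s(k) + s(k-1)) / -4.
s(3) = (123 + (-7)) / -4 = 116/-4 = -29
s(2) = (-7 + (-29)) / -4 = -36/-4 = 9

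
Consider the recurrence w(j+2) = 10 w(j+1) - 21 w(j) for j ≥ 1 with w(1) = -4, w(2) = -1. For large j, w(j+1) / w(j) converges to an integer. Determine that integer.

7

The characteristic equation is r^2 - 10r + 21 = 0, which factors as (r - 7)(r - 3) = 0.
So the roots are 7 and 3. Since |7| > |3| and the coefficient of 7^j is non-zero, the ratio tends to 7.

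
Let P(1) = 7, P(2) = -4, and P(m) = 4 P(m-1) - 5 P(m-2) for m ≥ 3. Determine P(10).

P(3) = 4*(-4) - 5*7 = -51
P(4) = 4*(-51) - 5*(-4) = -184
P(5) = 4*(-184) - 5*(-51) = -481
P(6) = 4*(-481) - 5*(-184) = -1004
P(7) = 4*(-1004) - 5*(-481) = -1611
P(8) = 4*(-1611) - 5*(-1004) = -1424
P(9) = 4*(-1424) - 5*(-1611) = 2359
P(10) = 4*2359 - 5*(-1424) = 16556

16556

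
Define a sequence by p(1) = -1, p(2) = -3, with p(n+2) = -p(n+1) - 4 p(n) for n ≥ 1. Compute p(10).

p(3) = -(-3) - 4*(-1) = 7
p(4) = -7 - 4*(-3) = 5
p(5) = -5 - 4*7 = -33
p(6) = -(-33) - 4*5 = 13
p(7) = -13 - 4*(-33) = 119
p(8) = -119 - 4*13 = -171
p(9) = -(-171) - 4*119 = -305
p(10) = -(-305) - 4*(-171) = 989

989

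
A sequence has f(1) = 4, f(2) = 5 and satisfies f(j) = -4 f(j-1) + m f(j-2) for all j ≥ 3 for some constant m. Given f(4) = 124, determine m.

-4

f(3) = -20 + 4m
f(4) = 80 - 11m
So 80 - 11m = 124, giving m = -4.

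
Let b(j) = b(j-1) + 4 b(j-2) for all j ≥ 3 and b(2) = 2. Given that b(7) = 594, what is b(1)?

Let b(1) = x.
b(3) = 2 + 4x
b(4) = 10 + 4x
b(5) = 18 + 20x
b(6) = 58 + 36x
b(7) = 130 + 116x
So 130 + 116x = 594, giving x = 4.

4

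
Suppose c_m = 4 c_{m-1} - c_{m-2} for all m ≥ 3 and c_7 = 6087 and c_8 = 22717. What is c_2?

7

Rearranging, c_{m-2} = -(c_m - 4 c_{m-1}).
c_6 = -(22717 - 4(6087)) = 1631
c_5 = -(6087 - 4(1631)) = 437
c_4 = -(1631 - 4(437)) = 117
c_3 = -(437 - 4(117)) = 31
c_2 = -(117 - 4(31)) = 7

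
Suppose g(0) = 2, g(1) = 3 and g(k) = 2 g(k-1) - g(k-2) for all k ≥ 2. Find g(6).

8

g(2) = 2·3 - 2 = 4
g(3) = 2·4 - 3 = 5
g(4) = 2·5 - 4 = 6
g(5) = 2·6 - 5 = 7
g(6) = 2·7 - 6 = 8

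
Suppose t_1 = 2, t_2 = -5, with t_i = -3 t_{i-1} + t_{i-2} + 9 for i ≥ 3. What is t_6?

-836

t_3 = -3(-5) + 2 + 9 = 26
t_4 = -3(26) + (-5) + 9 = -74
t_5 = -3(-74) + 26 + 9 = 257
t_6 = -3(257) + (-74) + 9 = -836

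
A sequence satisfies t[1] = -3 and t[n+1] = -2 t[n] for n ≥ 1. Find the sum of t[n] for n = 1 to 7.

t[2] = -2·(-3) = 6
t[3] = -2·6 = -12
t[4] = -2·(-12) = 24
t[5] = -2·24 = -48
t[6] = -2·(-48) = 96
t[7] = -2·96 = -192
Sum = (-3) + 6 + (-12) + 24 + (-48) + 96 + (-192) = -129

-129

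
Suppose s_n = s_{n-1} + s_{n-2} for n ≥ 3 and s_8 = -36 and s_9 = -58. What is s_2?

-4

Rearranging, s_{n-2} = s_n - s_{n-1}.
s_7 = -58 - (-36) = -22
s_6 = -36 - (-22) = -14
s_5 = -22 - (-14) = -8
s_4 = -14 - (-8) = -6
s_3 = -8 - (-6) = -2
s_2 = -6 - (-2) = -4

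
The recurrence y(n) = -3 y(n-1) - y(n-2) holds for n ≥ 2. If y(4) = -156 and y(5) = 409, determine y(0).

Rearranging, y(n-2) = -(y(n) + 3 y(n-1)).
y(3) = -(409 + 3(-156)) = 59
y(2) = -(-156 + 3(59)) = -21
y(1) = -(59 + 3(-21)) = 4
y(0) = -(-21 + 3(4)) = 9

9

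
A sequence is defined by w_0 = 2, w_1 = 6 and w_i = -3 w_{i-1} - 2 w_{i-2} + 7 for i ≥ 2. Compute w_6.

w_2 = -3(6) - 2(2) + 7 = -15
w_3 = -3(-15) - 2(6) + 7 = 40
w_4 = -3(40) - 2(-15) + 7 = -83
w_5 = -3(-83) - 2(40) + 7 = 176
w_6 = -3(176) - 2(-83) + 7 = -355

-355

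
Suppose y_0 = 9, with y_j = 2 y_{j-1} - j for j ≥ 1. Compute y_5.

231

y_1 = 2(9) - 1 = 17
y_2 = 2(17) - 2 = 32
y_3 = 2(32) - 3 = 61
y_4 = 2(61) - 4 = 118
y_5 = 2(118) - 5 = 231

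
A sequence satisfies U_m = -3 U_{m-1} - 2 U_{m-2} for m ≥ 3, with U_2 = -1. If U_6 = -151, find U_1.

-4

Let U_1 = w.
U_3 = 3 - 2w
U_4 = -7 + 6w
U_5 = 15 - 14w
U_6 = -31 + 30w
So -31 + 30w = -151, giving w = -4.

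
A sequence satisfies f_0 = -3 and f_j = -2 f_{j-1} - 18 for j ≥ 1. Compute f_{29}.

-1610612742

The fixed point is -18/(1 + 2) = -6, so f_j + 6 = -2(f_{j-1} + 6).
Hence f_j = 3·(-2)^j - 6.
f_{29} = 3·(-2)^{29} - 6 = 3·-536870912 - 6 = -1610612742.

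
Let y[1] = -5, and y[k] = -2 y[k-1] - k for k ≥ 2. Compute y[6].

y[2] = -2(-5) - 2 = 8
y[3] = -2(8) - 3 = -19
y[4] = -2(-19) - 4 = 34
y[5] = -2(34) - 5 = -73
y[6] = -2(-73) - 6 = 140

140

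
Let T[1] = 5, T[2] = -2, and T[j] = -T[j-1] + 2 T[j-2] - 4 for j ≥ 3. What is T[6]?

-64

T[3] = -(-2) + 2(5) - 4 = 8
T[4] = -8 + 2(-2) - 4 = -16
T[5] = -(-16) + 2(8) - 4 = 28
T[6] = -28 + 2(-16) - 4 = -64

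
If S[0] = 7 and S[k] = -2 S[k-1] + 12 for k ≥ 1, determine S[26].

The fixed point is 12/(1 + 2) = 4, so S[k] - 4 = -2(S[k-1] - 4).
Hence S[k] = 3·(-2)^k + 4.
S[26] = 3·(-2)^{26} + 4 = 3·67108864 + 4 = 201326596.

201326596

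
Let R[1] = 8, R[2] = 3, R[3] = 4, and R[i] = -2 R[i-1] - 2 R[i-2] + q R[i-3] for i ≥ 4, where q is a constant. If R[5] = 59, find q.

-3

R[4] = -14 + 8q
R[5] = 20 - 13q
So 20 - 13q = 59, giving q = -3.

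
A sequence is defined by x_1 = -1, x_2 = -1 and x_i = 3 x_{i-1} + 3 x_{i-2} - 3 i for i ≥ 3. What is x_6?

x_3 = 3*(-1) + 3*(-1) - 9 = -15
x_4 = 3*(-15) + 3*(-1) - 12 = -60
x_5 = 3*(-60) + 3*(-15) - 15 = -240
x_6 = 3*(-240) + 3*(-60) - 18 = -918

-918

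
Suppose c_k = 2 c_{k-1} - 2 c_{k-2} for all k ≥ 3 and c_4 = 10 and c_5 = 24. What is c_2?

-7

Rearranging, c_{k-2} = (c_k - 2 c_{k-1}) / -2.
c_3 = (24 - 2(10)) / -2 = 4/-2 = -2
c_2 = (10 - 2(-2)) / -2 = 14/-2 = -7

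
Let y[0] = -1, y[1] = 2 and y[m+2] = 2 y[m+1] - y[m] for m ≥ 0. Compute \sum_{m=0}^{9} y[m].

y[2] = 2*2 - (-1) = 5
y[3] = 2*5 - 2 = 8
y[4] = 2*8 - 5 = 11
y[5] = 2*11 - 8 = 14
y[6] = 2*14 - 11 = 17
y[7] = 2*17 - 14 = 20
y[8] = 2*20 - 17 = 23
y[9] = 2*23 - 20 = 26
Sum = (-1) + 2 + 5 + 8 + 11 + 14 + 17 + 20 + 23 + 26 = 125

125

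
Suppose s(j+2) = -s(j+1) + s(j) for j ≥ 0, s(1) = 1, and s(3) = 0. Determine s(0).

Let s(0) = w.
s(2) = -1 + w
s(3) = 2 - w
So 2 - w = 0, giving w = 2.

2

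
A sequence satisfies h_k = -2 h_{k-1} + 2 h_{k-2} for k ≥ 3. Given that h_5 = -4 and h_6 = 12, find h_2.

1

Rearranging, h_{k-2} = (h_k + 2 h_{k-1}) / 2.
h_4 = (12 + 2·(-4)) / 2 = 4/2 = 2
h_3 = (-4 + 2·2) / 2 = 0/2 = 0
h_2 = (2 + 2·0) / 2 = 2/2 = 1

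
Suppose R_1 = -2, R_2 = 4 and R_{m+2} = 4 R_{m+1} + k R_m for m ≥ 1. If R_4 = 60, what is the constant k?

R_3 = 16 - 2k
R_4 = 64 - 4k
So 64 - 4k = 60, giving k = 1.

1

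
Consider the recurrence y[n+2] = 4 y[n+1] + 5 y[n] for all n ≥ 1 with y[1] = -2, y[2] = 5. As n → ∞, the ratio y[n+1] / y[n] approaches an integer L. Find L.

The characteristic equation is r^2 - 4r - 5 = 0, which factors as (r - 5)(r + 1) = 0.
So the roots are 5 and -1. Since |5| > |-1| and the coefficient of 5^n is non-zero, the ratio tends to 5.

5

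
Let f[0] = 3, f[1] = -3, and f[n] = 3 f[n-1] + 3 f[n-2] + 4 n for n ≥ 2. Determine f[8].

25640

f[2] = 3*(-3) + 3*3 + 8 = 8
f[3] = 3*8 + 3*(-3) + 12 = 27
f[4] = 3*27 + 3*8 + 16 = 121
f[5] = 3*121 + 3*27 + 20 = 464
f[6] = 3*464 + 3*121 + 24 = 1779
f[7] = 3*1779 + 3*464 + 28 = 6757
f[8] = 3*6757 + 3*1779 + 32 = 25640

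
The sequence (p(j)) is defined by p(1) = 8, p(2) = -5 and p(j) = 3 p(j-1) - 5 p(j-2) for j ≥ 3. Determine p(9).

p(3) = 3*(-5) - 5*8 = -55
p(4) = 3*(-55) - 5*(-5) = -140
p(5) = 3*(-140) - 5*(-55) = -145
p(6) = 3*(-145) - 5*(-140) = 265
p(7) = 3*265 - 5*(-145) = 1520
p(8) = 3*1520 - 5*265 = 3235
p(9) = 3*3235 - 5*1520 = 2105

2105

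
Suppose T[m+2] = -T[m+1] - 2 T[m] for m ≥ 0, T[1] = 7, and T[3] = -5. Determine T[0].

1

Let T[0] = y.
T[2] = -7 - 2y
T[3] = -7 + 2y
So -7 + 2y = -5, giving y = 1.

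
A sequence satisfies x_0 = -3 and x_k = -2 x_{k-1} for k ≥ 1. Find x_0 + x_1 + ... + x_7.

x_1 = -2·(-3) = 6
x_2 = -2·6 = -12
x_3 = -2·(-12) = 24
x_4 = -2·24 = -48
x_5 = -2·(-48) = 96
x_6 = -2·96 = -192
x_7 = -2·(-192) = 384
Sum = (-3) + 6 + (-12) + 24 + (-48) + 96 + (-192) + 384 = 255

255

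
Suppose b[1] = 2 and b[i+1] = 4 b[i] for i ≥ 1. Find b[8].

b[2] = 4·2 = 8
b[3] = 4·8 = 32
b[4] = 4·32 = 128
b[5] = 4·128 = 512
b[6] = 4·512 = 2048
b[7] = 4·2048 = 8192
b[8] = 4·8192 = 32768

32768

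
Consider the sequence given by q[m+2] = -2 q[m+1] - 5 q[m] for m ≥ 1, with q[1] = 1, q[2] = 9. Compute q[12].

q[3] = -2(9) - 5(1) = -23
q[4] = -2(-23) - 5(9) = 1
q[5] = -2(1) - 5(-23) = 113
q[6] = -2(113) - 5(1) = -231
q[7] = -2(-231) - 5(113) = -103
q[8] = -2(-103) - 5(-231) = 1361
q[9] = -2(1361) - 5(-103) = -2207
q[10] = -2(-2207) - 5(1361) = -2391
q[11] = -2(-2391) - 5(-2207) = 15817
q[12] = -2(15817) - 5(-2391) = -19679

-19679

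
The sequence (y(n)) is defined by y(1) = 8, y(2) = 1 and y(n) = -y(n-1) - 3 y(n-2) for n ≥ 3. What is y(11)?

y(3) = -1 - 3(8) = -25
y(4) = -(-25) - 3(1) = 22
y(5) = -22 - 3(-25) = 53
y(6) = -53 - 3(22) = -119
y(7) = -(-119) - 3(53) = -40
y(8) = -(-40) - 3(-119) = 397
y(9) = -397 - 3(-40) = -277
y(10) = -(-277) - 3(397) = -914
y(11) = -(-914) - 3(-277) = 1745

1745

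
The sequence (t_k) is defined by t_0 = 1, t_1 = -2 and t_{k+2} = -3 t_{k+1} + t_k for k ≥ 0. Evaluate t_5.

t_2 = -3·(-2) + 1 = 7
t_3 = -3·7 + (-2) = -23
t_4 = -3·(-23) + 7 = 76
t_5 = -3·76 + (-23) = -251

-251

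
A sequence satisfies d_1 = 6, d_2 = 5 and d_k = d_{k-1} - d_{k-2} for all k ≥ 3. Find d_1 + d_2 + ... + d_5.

d_3 = 5 - 6 = -1
d_4 = (-1) - 5 = -6
d_5 = (-6) - (-1) = -5
Sum = 6 + 5 + (-1) + (-6) + (-5) = -1

-1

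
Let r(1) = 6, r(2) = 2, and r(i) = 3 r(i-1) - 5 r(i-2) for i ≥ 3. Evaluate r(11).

r(3) = 3*2 - 5*6 = -24
r(4) = 3*(-24) - 5*2 = -82
r(5) = 3*(-82) - 5*(-24) = -126
r(6) = 3*(-126) - 5*(-82) = 32
r(7) = 3*32 - 5*(-126) = 726
r(8) = 3*726 - 5*32 = 2018
r(9) = 3*2018 - 5*726 = 2424
r(10) = 3*2424 - 5*2018 = -2818
r(11) = 3*(-2818) - 5*2424 = -20574

-20574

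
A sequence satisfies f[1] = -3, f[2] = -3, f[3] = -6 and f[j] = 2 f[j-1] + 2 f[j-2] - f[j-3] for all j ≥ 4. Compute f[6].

f[4] = 2·(-6) + 2·(-3) - (-3) = -15
f[5] = 2·(-15) + 2·(-6) - (-3) = -39
f[6] = 2·(-39) + 2·(-15) - (-6) = -102

-102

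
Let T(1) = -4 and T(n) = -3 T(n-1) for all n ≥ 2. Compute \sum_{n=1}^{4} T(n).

80

T(2) = -3*(-4) = 12
T(3) = -3*12 = -36
T(4) = -3*(-36) = 108
Sum = (-4) + 12 + (-36) + 108 = 80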